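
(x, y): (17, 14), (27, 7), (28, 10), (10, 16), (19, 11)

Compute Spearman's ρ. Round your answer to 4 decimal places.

-0.9000

Rank x: 2, 4, 5, 1, 3
Rank y: 4, 1, 2, 5, 3
d = rank(x) − rank(y): -2, 3, 3, -4, 0; Σd² = 38
ρ = 1 − 6Σd² / [n(n²−1)] = 1 − 6×38 / (5×24) = 1 − 228/120 ≈ -0.9000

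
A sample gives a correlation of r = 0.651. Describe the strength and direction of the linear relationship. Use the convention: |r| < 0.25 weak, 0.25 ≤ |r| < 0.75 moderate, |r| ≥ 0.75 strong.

r = 0.651 > 0 so the relationship is positive.
|r| = 0.651, which falls in the moderate range.

moderate positive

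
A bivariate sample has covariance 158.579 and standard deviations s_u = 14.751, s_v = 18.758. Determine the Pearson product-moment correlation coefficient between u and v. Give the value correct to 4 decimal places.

0.5731

r = Cov(u,v) / (s_u · s_v) = 158.579 / (14.751 × 18.758)
  = 158.579 / 276.6993 ≈ 0.5731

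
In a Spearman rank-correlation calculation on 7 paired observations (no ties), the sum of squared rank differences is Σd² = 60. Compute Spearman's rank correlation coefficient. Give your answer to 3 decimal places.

ρ = 1 − 6Σd² / [n(n²−1)] = 1 − 6×60 / (7×48)
  = 1 − 360/336 = 1 − 1.0714 ≈ -0.071

-0.071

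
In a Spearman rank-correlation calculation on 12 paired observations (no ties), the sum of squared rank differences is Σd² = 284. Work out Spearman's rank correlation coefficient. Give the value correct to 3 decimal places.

0.007

ρ = 1 − 6Σd² / [n(n²−1)] = 1 − 6×284 / (12×143)
  = 1 − 1704/1716 = 1 − 0.9930 ≈ 0.007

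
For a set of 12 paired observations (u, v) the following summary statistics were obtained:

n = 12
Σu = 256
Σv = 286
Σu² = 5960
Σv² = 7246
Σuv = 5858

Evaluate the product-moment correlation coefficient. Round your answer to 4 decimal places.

-0.5257

r = (nΣuv − ΣuΣv) / √[(nΣu² − (Σu)²)(nΣv² − (Σv)²)]
Numerator: 12×5858 − 256×286 = -2920
Denominator: √[(71520 − 65536)(86952 − 81796)] = √[5984 × 5156] = 5554.5931
r = -2920 / 5554.5931 ≈ -0.5257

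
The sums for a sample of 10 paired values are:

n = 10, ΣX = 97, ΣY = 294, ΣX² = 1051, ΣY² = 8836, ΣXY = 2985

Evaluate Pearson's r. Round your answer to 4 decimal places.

0.9152

r = (nΣXY − ΣXΣY) / √[(nΣX² − (ΣX)²)(nΣY² − (ΣY)²)]
Numerator: 10×2985 − 97×294 = 1332
Denominator: √[(10510 − 9409)(88360 − 86436)] = √[1101 × 1924] = 1455.4463
r = 1332 / 1455.4463 ≈ 0.9152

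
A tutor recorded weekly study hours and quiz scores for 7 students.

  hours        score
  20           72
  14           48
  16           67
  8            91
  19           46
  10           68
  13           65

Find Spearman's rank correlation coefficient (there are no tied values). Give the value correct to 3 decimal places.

-0.357

Rank hours: 7, 4, 5, 1, 6, 2, 3
Rank score: 6, 2, 4, 7, 1, 5, 3
d = rank(hours) − rank(score): 1, 2, 1, -6, 5, -3, 0; Σd² = 76
ρ = 1 − 6Σd² / [n(n²−1)] = 1 − 6×76 / (7×48) = 1 − 456/336 ≈ -0.357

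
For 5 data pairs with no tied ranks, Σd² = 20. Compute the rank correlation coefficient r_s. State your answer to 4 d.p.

ρ = 1 − 6Σd² / [n(n²−1)] = 1 − 6×20 / (5×24)
  = 1 − 120/120 = 1 − 1.00000 ≈ 0.0000

0.0000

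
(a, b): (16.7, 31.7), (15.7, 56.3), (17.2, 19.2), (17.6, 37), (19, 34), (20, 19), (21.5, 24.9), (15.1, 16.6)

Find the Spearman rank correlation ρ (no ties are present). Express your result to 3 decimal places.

Rank a: 3, 2, 4, 5, 6, 7, 8, 1
Rank b: 5, 8, 3, 7, 6, 2, 4, 1
d = rank(a) − rank(b): -2, -6, 1, -2, 0, 5, 4, 0; Σd² = 86
ρ = 1 − 6Σd² / [n(n²−1)] = 1 − 6×86 / (8×63) = 1 − 516/504 ≈ -0.024

-0.024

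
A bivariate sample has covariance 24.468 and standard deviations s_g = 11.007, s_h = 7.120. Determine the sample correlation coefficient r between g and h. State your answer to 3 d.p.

0.312

r = Cov(g,h) / (s_g · s_h) = 24.468 / (11.007 × 7.120)
  = 24.468 / 78.3698 ≈ 0.312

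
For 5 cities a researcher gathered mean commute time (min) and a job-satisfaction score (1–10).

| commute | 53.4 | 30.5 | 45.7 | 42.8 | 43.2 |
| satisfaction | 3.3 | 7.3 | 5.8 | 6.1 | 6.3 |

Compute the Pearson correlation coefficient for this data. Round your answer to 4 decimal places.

n = 5, Σx = 215.6, Σy = 28.8, Σx² = 9568.38, Σy² = 174.72, Σxy = 1197.17
nΣxy − ΣxΣy = 5985.85 − 6209.28 = -223.43
nΣx² − (Σx)² = 47841.9 − 46483.36 = 1358.54; nΣy² − (Σy)² = 873.6 − 829.44 = 44.16
r = -223.43 / √(1358.54 × 44.16) = -223.43 / 244.9349 ≈ -0.9122

-0.9122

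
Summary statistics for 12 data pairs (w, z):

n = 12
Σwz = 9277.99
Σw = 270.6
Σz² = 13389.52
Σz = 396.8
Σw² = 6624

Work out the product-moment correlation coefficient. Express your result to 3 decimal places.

0.882

r = (nΣwz − ΣwΣz) / √[(nΣw² − (Σw)²)(nΣz² − (Σz)²)]
Numerator: 12×9277.99 − 270.6×396.8 = 3961.8
Denominator: √[(79488 − 73224.36)(160674.24 − 157450.24)] = √[6263.64 × 3224] = 4493.7707
r = 3961.8 / 4493.7707 ≈ 0.882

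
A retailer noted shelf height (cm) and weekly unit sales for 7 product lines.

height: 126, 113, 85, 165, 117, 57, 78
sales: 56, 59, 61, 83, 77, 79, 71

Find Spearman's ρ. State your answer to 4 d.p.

-0.0357

Rank height: 6, 4, 3, 7, 5, 1, 2
Rank sales: 1, 2, 3, 7, 5, 6, 4
d = rank(height) − rank(sales): 5, 2, 0, 0, 0, -5, -2; Σd² = 58
ρ = 1 − 6Σd² / [n(n²−1)] = 1 − 6×58 / (7×48) = 1 − 348/336 ≈ -0.0357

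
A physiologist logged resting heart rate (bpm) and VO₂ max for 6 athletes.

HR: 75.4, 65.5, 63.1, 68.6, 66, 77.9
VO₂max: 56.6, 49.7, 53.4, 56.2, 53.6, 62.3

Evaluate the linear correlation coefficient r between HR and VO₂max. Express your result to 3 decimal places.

0.848

n = 6, Σx = 416.5, Σy = 331.8, Σx² = 29087.39, Σy² = 18437.9, Σxy = 23138.62
nΣxy − ΣxΣy = 138831.72 − 138194.7 = 637.02
nΣx² − (Σx)² = 174524.34 − 173472.25 = 1052.09; nΣy² − (Σy)² = 110627.4 − 110091.24 = 536.16
r = 637.02 / √(1052.09 × 536.16) = 637.02 / 751.0583 ≈ 0.848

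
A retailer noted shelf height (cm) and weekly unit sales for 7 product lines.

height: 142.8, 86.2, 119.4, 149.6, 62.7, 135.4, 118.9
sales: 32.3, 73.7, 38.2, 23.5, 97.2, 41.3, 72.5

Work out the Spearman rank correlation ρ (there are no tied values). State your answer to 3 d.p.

-0.964

Rank height: 6, 2, 4, 7, 1, 5, 3
Rank sales: 2, 6, 3, 1, 7, 4, 5
d = rank(height) − rank(sales): 4, -4, 1, 6, -6, 1, -2; Σd² = 110
ρ = 1 − 6Σd² / [n(n²−1)] = 1 − 6×110 / (7×48) = 1 − 660/336 ≈ -0.964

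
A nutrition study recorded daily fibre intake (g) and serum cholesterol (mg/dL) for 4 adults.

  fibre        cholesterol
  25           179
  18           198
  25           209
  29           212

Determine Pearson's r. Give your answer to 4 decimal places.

0.2953

n = 4, Σx = 97, Σy = 798, Σx² = 2415, Σy² = 159870, Σxy = 19412
nΣxy − ΣxΣy = 77648 − 77406 = 242
nΣx² − (Σx)² = 9660 − 9409 = 251; nΣy² − (Σy)² = 639480 − 636804 = 2676
r = 242 / √(251 × 2676) = 242 / 819.5584 ≈ 0.2953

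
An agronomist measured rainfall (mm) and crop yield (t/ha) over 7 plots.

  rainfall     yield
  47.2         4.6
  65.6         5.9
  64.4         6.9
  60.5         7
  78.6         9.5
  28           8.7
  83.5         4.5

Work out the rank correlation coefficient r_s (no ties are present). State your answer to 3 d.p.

Rank rainfall: 2, 5, 4, 3, 6, 1, 7
Rank yield: 2, 3, 4, 5, 7, 6, 1
d = rank(rainfall) − rank(yield): 0, 2, 0, -2, -1, -5, 6; Σd² = 70
ρ = 1 − 6Σd² / [n(n²−1)] = 1 − 6×70 / (7×48) = 1 − 420/336 ≈ -0.250

-0.250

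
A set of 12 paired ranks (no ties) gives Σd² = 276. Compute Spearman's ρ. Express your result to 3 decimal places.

ρ = 1 − 6Σd² / [n(n²−1)] = 1 − 6×276 / (12×143)
  = 1 − 1656/1716 = 1 − 0.9650 ≈ 0.035

0.035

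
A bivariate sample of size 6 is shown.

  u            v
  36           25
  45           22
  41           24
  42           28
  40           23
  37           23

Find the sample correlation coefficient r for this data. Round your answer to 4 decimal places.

n = 6, Σu = 241, Σv = 145, Σu² = 9735, Σv² = 3527, Σuv = 5821
nΣuv − ΣuΣv = 34926 − 34945 = -19
nΣu² − (Σu)² = 58410 − 58081 = 329; nΣv² − (Σv)² = 21162 − 21025 = 137
r = -19 / √(329 × 137) = -19 / 212.3040 ≈ -0.0895

-0.0895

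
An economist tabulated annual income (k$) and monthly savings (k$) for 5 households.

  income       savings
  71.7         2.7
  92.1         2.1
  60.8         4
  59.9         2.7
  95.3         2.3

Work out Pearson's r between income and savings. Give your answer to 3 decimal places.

-0.743

n = 5, Σx = 379.8, Σy = 13.8, Σx² = 29990.04, Σy² = 40.28, Σxy = 1011.12
nΣxy − ΣxΣy = 5055.6 − 5241.24 = -185.64
nΣx² − (Σx)² = 149950.2 − 144248.04 = 5702.16; nΣy² − (Σy)² = 201.4 − 190.44 = 10.96
r = -185.64 / √(5702.16 × 10.96) = -185.64 / 249.9913 ≈ -0.743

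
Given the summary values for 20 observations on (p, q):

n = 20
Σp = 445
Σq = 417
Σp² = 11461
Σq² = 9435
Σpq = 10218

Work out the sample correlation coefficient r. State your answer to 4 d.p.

0.8744

r = (nΣpq − ΣpΣq) / √[(nΣp² − (Σp)²)(nΣq² − (Σq)²)]
Numerator: 20×10218 − 445×417 = 18795
Denominator: √[(229220 − 198025)(188700 − 173889)] = √[31195 × 14811] = 21494.8632
r = 18795 / 21494.8632 ≈ 0.8744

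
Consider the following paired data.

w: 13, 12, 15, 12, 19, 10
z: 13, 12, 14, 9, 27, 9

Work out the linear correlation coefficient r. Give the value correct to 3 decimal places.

0.950

n = 6, Σw = 81, Σz = 84, Σw² = 1143, Σz² = 1400, Σwz = 1234
nΣwz − ΣwΣz = 7404 − 6804 = 600
nΣw² − (Σw)² = 6858 − 6561 = 297; nΣz² − (Σz)² = 8400 − 7056 = 1344
r = 600 / √(297 × 1344) = 600 / 631.7974 ≈ 0.950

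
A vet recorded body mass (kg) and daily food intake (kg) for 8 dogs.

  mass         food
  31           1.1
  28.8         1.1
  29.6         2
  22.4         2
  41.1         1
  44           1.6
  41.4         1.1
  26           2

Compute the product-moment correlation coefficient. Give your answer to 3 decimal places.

n = 8, Σx = 264.3, Σy = 11.9, Σx² = 9183.53, Σy² = 19.19, Σxy = 378.82
nΣxy − ΣxΣy = 3030.56 − 3145.17 = -114.61
nΣx² − (Σx)² = 73468.24 − 69854.49 = 3613.75; nΣy² − (Σy)² = 153.52 − 141.61 = 11.91
r = -114.61 / √(3613.75 × 11.91) = -114.61 / 207.4603 ≈ -0.552

-0.552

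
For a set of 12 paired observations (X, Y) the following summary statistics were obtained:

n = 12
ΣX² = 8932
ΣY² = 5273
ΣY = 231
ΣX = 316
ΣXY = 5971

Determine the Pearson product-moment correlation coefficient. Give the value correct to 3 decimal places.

-0.158

r = (nΣXY − ΣXΣY) / √[(nΣX² − (ΣX)²)(nΣY² − (ΣY)²)]
Numerator: 12×5971 − 316×231 = -1344
Denominator: √[(107184 − 99856)(63276 − 53361)] = √[7328 × 9915] = 8523.9146
r = -1344 / 8523.9146 ≈ -0.158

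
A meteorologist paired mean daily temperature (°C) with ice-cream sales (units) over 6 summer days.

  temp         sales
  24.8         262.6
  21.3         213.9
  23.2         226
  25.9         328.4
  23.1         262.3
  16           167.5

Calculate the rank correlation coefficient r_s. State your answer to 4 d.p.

0.9429

Rank temp: 5, 2, 4, 6, 3, 1
Rank sales: 5, 2, 3, 6, 4, 1
d = rank(temp) − rank(sales): 0, 0, 1, 0, -1, 0; Σd² = 2
ρ = 1 − 6Σd² / [n(n²−1)] = 1 − 6×2 / (6×35) = 1 − 12/210 ≈ 0.9429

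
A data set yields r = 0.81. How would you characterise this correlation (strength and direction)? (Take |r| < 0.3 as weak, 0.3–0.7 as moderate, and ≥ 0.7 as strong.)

r = 0.81 > 0 so the relationship is positive.
|r| = 0.81, which falls in the strong range.

strong positive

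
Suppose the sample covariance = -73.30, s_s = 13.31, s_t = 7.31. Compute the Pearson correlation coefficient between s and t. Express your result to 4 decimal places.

-0.7534

r = Cov(s,t) / (s_s · s_t) = -73.30 / (13.31 × 7.31)
  = -73.30 / 97.2961 ≈ -0.7534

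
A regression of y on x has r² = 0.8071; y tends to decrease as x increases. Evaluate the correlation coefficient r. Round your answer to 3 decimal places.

|r| = √0.8071 = 0.898
The association is negative, so r = −0.898.

-0.898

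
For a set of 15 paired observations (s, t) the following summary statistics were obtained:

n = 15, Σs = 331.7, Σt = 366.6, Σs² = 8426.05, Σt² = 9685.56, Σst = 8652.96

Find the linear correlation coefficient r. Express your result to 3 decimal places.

r = (nΣst − ΣsΣt) / √[(nΣs² − (Σs)²)(nΣt² − (Σt)²)]
Numerator: 15×8652.96 − 331.7×366.6 = 8193.18
Denominator: √[(126390.75 − 110024.89)(145283.4 − 134395.56)] = √[16365.86 × 10887.84] = 13348.7402
r = 8193.18 / 13348.7402 ≈ 0.614

0.614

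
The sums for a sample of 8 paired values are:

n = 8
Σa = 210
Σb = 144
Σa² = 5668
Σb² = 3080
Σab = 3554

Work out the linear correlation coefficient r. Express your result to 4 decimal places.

-0.8204

r = (nΣab − ΣaΣb) / √[(nΣa² − (Σa)²)(nΣb² − (Σb)²)]
Numerator: 8×3554 − 210×144 = -1808
Denominator: √[(45344 − 44100)(24640 − 20736)] = √[1244 × 3904] = 2203.7641
r = -1808 / 2203.7641 ≈ -0.8204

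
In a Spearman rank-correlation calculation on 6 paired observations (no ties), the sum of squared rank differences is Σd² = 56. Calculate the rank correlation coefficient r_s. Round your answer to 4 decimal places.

-0.6000

ρ = 1 − 6Σd² / [n(n²−1)] = 1 − 6×56 / (6×35)
  = 1 − 336/210 = 1 − 1.60000 ≈ -0.6000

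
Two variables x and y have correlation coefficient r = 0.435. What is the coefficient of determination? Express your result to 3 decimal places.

0.189

r² = (0.435)² = 0.189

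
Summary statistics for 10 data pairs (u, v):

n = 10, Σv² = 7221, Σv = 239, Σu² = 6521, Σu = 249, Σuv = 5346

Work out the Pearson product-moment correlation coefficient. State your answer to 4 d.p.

r = (nΣuv − ΣuΣv) / √[(nΣu² − (Σu)²)(nΣv² − (Σv)²)]
Numerator: 10×5346 − 249×239 = -6051
Denominator: √[(65210 − 62001)(72210 − 57121)] = √[3209 × 15089] = 6958.4913
r = -6051 / 6958.4913 ≈ -0.8696

-0.8696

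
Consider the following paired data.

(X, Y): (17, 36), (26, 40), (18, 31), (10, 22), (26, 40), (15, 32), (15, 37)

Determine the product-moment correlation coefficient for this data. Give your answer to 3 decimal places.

0.828

n = 7, ΣX = 127, ΣY = 238, ΣX² = 2515, ΣY² = 8334, ΣXY = 4505
nΣXY − ΣXΣY = 31535 − 30226 = 1309
nΣX² − (ΣX)² = 17605 − 16129 = 1476; nΣY² − (ΣY)² = 58338 − 56644 = 1694
r = 1309 / √(1476 × 1694) = 1309 / 1581.2476 ≈ 0.828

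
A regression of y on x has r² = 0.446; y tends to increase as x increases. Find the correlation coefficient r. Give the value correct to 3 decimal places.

0.668

|r| = √0.446 = 0.668
The association is positive, so r = 0.668.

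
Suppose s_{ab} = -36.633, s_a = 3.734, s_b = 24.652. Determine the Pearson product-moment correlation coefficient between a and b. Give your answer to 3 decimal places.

-0.398

r = Cov(a,b) / (s_a · s_b) = -36.633 / (3.734 × 24.652)
  = -36.633 / 92.0506 ≈ -0.398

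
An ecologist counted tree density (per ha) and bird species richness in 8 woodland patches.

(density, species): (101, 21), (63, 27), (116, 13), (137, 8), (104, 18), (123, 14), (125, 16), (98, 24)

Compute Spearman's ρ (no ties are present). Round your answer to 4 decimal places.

-0.9048

Rank density: 3, 1, 5, 8, 4, 6, 7, 2
Rank species: 6, 8, 2, 1, 5, 3, 4, 7
d = rank(density) − rank(species): -3, -7, 3, 7, -1, 3, 3, -5; Σd² = 160
ρ = 1 − 6Σd² / [n(n²−1)] = 1 − 6×160 / (8×63) = 1 − 960/504 ≈ -0.9048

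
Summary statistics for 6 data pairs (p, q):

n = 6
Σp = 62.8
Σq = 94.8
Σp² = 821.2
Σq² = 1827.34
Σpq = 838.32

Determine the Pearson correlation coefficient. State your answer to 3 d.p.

r = (nΣpq − ΣpΣq) / √[(nΣp² − (Σp)²)(nΣq² − (Σq)²)]
Numerator: 6×838.32 − 62.8×94.8 = -923.52
Denominator: √[(4927.2 − 3943.84)(10964.04 − 8987.04)] = √[983.36 × 1977] = 1394.3108
r = -923.52 / 1394.3108 ≈ -0.662

-0.662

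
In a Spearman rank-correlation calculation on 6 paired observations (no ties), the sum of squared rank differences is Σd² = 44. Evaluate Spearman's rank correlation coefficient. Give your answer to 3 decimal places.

ρ = 1 − 6Σd² / [n(n²−1)] = 1 − 6×44 / (6×35)
  = 1 − 264/210 = 1 − 1.2571 ≈ -0.257

-0.257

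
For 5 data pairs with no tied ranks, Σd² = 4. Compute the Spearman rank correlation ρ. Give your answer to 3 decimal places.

ρ = 1 − 6Σd² / [n(n²−1)] = 1 − 6×4 / (5×24)
  = 1 − 24/120 = 1 − 0.2000 ≈ 0.800

0.800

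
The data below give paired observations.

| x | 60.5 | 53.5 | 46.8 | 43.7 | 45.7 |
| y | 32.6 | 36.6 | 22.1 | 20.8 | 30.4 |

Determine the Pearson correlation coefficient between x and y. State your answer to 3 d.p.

0.701

n = 5, Σx = 250.2, Σy = 142.5, Σx² = 12710.92, Σy² = 4247.53, Σxy = 7262.92
nΣxy − ΣxΣy = 36314.6 − 35653.5 = 661.1
nΣx² − (Σx)² = 63554.6 − 62600.04 = 954.56; nΣy² − (Σy)² = 21237.65 − 20306.25 = 931.4
r = 661.1 / √(954.56 × 931.4) = 661.1 / 942.9089 ≈ 0.701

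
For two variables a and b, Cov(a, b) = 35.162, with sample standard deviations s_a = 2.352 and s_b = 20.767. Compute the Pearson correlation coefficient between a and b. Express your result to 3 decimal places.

0.720

r = Cov(a,b) / (s_a · s_b) = 35.162 / (2.352 × 20.767)
  = 35.162 / 48.8440 ≈ 0.720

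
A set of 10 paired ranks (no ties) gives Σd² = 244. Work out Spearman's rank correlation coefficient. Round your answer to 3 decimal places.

ρ = 1 − 6Σd² / [n(n²−1)] = 1 − 6×244 / (10×99)
  = 1 − 1464/990 = 1 − 1.4788 ≈ -0.479

-0.479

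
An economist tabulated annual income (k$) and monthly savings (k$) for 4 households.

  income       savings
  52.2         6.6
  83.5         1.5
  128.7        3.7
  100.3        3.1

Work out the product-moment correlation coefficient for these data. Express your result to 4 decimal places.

-0.4972

n = 4, Σx = 364.7, Σy = 14.9, Σx² = 36320.87, Σy² = 69.11, Σxy = 1256.89
nΣxy − ΣxΣy = 5027.56 − 5434.03 = -406.47
nΣx² − (Σx)² = 145283.48 − 133006.09 = 12277.39; nΣy² − (Σy)² = 276.44 − 222.01 = 54.43
r = -406.47 / √(12277.39 × 54.43) = -406.47 / 817.4707 ≈ -0.4972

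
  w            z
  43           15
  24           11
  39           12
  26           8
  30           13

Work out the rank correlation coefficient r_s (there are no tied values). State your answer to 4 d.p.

0.8000

Rank w: 5, 1, 4, 2, 3
Rank z: 5, 2, 3, 1, 4
d = rank(w) − rank(z): 0, -1, 1, 1, -1; Σd² = 4
ρ = 1 − 6Σd² / [n(n²−1)] = 1 − 6×4 / (5×24) = 1 − 24/120 ≈ 0.8000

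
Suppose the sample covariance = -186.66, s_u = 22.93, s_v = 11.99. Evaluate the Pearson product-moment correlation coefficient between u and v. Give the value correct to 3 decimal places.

r = Cov(u,v) / (s_u · s_v) = -186.66 / (22.93 × 11.99)
  = -186.66 / 274.9307 ≈ -0.679

-0.679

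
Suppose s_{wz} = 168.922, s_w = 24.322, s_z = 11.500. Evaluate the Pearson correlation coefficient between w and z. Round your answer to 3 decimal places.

0.604

r = Cov(w,z) / (s_w · s_z) = 168.922 / (24.322 × 11.500)
  = 168.922 / 279.7030 ≈ 0.604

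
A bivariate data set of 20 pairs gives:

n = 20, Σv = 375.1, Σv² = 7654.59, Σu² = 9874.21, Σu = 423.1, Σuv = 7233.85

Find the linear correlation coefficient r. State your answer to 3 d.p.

r = (nΣuv − ΣuΣv) / √[(nΣu² − (Σu)²)(nΣv² − (Σv)²)]
Numerator: 20×7233.85 − 423.1×375.1 = -14027.81
Denominator: √[(197484.2 − 179013.61)(153091.8 − 140700.01)] = √[18470.59 × 12391.79] = 15128.9019
r = -14027.81 / 15128.9019 ≈ -0.927

-0.927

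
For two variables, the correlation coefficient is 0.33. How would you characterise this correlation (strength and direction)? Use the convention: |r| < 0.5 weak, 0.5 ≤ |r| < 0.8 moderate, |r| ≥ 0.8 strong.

weak positive

r = 0.33 > 0 so the relationship is positive.
|r| = 0.33, which falls in the weak range.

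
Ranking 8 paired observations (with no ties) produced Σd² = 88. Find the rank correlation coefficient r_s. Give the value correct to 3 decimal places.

-0.048

ρ = 1 − 6Σd² / [n(n²−1)] = 1 − 6×88 / (8×63)
  = 1 − 528/504 = 1 − 1.0476 ≈ -0.048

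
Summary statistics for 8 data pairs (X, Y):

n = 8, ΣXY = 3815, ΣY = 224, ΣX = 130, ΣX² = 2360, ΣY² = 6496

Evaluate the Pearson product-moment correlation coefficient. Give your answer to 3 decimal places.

0.743

r = (nΣXY − ΣXΣY) / √[(nΣX² − (ΣX)²)(nΣY² − (ΣY)²)]
Numerator: 8×3815 − 130×224 = 1400
Denominator: √[(18880 − 16900)(51968 − 50176)] = √[1980 × 1792] = 1883.6560
r = 1400 / 1883.6560 ≈ 0.743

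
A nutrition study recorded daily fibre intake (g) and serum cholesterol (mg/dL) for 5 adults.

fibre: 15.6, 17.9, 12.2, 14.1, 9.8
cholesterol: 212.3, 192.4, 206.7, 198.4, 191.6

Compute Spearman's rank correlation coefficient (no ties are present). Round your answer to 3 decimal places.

Rank fibre: 4, 5, 2, 3, 1
Rank cholesterol: 5, 2, 4, 3, 1
d = rank(fibre) − rank(cholesterol): -1, 3, -2, 0, 0; Σd² = 14
ρ = 1 − 6Σd² / [n(n²−1)] = 1 − 6×14 / (5×24) = 1 − 84/120 ≈ 0.300

0.300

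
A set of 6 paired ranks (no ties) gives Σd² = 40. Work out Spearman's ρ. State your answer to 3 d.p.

ρ = 1 − 6Σd² / [n(n²−1)] = 1 − 6×40 / (6×35)
  = 1 − 240/210 = 1 − 1.1429 ≈ -0.143

-0.143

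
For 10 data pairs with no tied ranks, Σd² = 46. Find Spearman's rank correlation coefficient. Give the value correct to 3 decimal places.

ρ = 1 − 6Σd² / [n(n²−1)] = 1 − 6×46 / (10×99)
  = 1 − 276/990 = 1 − 0.2788 ≈ 0.721

0.721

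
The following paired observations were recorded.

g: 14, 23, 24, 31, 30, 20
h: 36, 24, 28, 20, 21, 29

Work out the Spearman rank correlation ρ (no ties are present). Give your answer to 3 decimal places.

Rank g: 1, 3, 4, 6, 5, 2
Rank h: 6, 3, 4, 1, 2, 5
d = rank(g) − rank(h): -5, 0, 0, 5, 3, -3; Σd² = 68
ρ = 1 − 6Σd² / [n(n²−1)] = 1 − 6×68 / (6×35) = 1 − 408/210 ≈ -0.943

-0.943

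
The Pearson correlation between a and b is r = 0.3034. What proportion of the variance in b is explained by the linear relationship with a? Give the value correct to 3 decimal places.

0.092

r² = (0.3034)² = 0.092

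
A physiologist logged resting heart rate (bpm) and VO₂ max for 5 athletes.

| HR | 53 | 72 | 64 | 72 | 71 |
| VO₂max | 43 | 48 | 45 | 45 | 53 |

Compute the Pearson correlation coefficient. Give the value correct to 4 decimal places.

0.6284

n = 5, Σx = 332, Σy = 234, Σx² = 22314, Σy² = 11012, Σxy = 15618
nΣxy − ΣxΣy = 78090 − 77688 = 402
nΣx² − (Σx)² = 111570 − 110224 = 1346; nΣy² − (Σy)² = 55060 − 54756 = 304
r = 402 / √(1346 × 304) = 402 / 639.6749 ≈ 0.6284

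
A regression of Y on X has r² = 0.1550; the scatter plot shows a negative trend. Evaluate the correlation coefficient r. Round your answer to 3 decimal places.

-0.394

|r| = √0.1550 = 0.394
The association is negative, so r = −0.394.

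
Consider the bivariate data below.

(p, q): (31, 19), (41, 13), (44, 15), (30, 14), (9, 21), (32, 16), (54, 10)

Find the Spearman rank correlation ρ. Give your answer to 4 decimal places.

Rank p: 3, 5, 6, 2, 1, 4, 7
Rank q: 6, 2, 4, 3, 7, 5, 1
d = rank(p) − rank(q): -3, 3, 2, -1, -6, -1, 6; Σd² = 96
ρ = 1 − 6Σd² / [n(n²−1)] = 1 − 6×96 / (7×48) = 1 − 576/336 ≈ -0.7143

-0.7143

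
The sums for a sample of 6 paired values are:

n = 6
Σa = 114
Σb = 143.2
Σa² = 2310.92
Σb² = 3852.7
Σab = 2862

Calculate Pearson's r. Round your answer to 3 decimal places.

0.562

r = (nΣab − ΣaΣb) / √[(nΣa² − (Σa)²)(nΣb² − (Σb)²)]
Numerator: 6×2862 − 114×143.2 = 847.2
Denominator: √[(13865.52 − 12996)(23116.2 − 20506.24)] = √[869.52 × 2609.96] = 1506.4569
r = 847.2 / 1506.4569 ≈ 0.562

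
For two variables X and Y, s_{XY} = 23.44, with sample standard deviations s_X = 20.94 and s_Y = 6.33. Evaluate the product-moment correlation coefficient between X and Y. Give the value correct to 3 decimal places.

r = Cov(X,Y) / (s_X · s_Y) = 23.44 / (20.94 × 6.33)
  = 23.44 / 132.5502 ≈ 0.177

0.177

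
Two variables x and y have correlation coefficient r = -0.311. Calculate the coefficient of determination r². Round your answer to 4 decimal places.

r² = (-0.311)² = 0.0967

0.0967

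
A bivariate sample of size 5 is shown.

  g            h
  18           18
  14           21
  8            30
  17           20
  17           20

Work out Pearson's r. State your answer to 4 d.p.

n = 5, Σg = 74, Σh = 109, Σg² = 1162, Σh² = 2465, Σgh = 1538
nΣgh − ΣgΣh = 7690 − 8066 = -376
nΣg² − (Σg)² = 5810 − 5476 = 334; nΣh² − (Σh)² = 12325 − 11881 = 444
r = -376 / √(334 × 444) = -376 / 385.0922 ≈ -0.9764

-0.9764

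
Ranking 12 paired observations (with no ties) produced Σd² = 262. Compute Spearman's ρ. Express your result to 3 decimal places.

0.084

ρ = 1 − 6Σd² / [n(n²−1)] = 1 − 6×262 / (12×143)
  = 1 − 1572/1716 = 1 − 0.9161 ≈ 0.084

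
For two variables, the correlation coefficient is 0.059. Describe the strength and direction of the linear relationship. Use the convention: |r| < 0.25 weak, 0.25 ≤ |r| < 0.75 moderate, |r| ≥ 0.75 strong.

weak positive

r = 0.059 > 0 so the relationship is positive.
|r| = 0.059, which falls in the weak range.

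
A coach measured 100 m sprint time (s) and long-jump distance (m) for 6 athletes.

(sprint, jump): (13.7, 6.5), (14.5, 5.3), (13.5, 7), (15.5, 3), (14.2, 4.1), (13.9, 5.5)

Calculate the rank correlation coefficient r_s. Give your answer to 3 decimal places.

-0.943

Rank sprint: 2, 5, 1, 6, 4, 3
Rank jump: 5, 3, 6, 1, 2, 4
d = rank(sprint) − rank(jump): -3, 2, -5, 5, 2, -1; Σd² = 68
ρ = 1 − 6Σd² / [n(n²−1)] = 1 − 6×68 / (6×35) = 1 − 408/210 ≈ -0.943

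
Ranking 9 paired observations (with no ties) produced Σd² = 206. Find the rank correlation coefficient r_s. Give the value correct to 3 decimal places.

-0.717

ρ = 1 − 6Σd² / [n(n²−1)] = 1 − 6×206 / (9×80)
  = 1 − 1236/720 = 1 − 1.7167 ≈ -0.717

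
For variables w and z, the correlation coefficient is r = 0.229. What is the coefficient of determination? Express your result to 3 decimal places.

0.052

r² = (0.229)² = 0.052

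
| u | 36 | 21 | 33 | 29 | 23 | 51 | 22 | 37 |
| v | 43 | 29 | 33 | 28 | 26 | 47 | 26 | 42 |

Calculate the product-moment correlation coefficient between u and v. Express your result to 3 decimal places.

0.915

n = 8, Σu = 252, Σv = 274, Σu² = 8650, Σv² = 9888, Σuv = 9179
nΣuv − ΣuΣv = 73432 − 69048 = 4384
nΣu² − (Σu)² = 69200 − 63504 = 5696; nΣv² − (Σv)² = 79104 − 75076 = 4028
r = 4384 / √(5696 × 4028) = 4384 / 4789.9361 ≈ 0.915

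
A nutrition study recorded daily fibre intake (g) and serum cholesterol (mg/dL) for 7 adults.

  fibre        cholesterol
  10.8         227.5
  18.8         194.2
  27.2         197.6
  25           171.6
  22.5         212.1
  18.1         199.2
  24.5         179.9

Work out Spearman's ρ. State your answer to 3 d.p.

Rank fibre: 1, 3, 7, 6, 4, 2, 5
Rank cholesterol: 7, 3, 4, 1, 6, 5, 2
d = rank(fibre) − rank(cholesterol): -6, 0, 3, 5, -2, -3, 3; Σd² = 92
ρ = 1 − 6Σd² / [n(n²−1)] = 1 − 6×92 / (7×48) = 1 − 552/336 ≈ -0.643

-0.643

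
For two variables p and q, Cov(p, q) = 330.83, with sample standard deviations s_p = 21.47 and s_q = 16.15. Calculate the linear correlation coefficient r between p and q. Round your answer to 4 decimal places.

r = Cov(p,q) / (s_p · s_q) = 330.83 / (21.47 × 16.15)
  = 330.83 / 346.7405 ≈ 0.9541

0.9541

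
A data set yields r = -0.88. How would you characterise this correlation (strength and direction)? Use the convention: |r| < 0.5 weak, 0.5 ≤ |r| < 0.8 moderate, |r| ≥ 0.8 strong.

r = -0.88 < 0 so the relationship is negative.
|r| = 0.88, which falls in the strong range.

strong negative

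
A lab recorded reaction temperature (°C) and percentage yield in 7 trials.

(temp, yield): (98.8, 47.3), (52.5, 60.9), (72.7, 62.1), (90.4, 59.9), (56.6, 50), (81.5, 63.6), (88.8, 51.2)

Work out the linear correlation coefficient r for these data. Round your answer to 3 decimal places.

n = 7, Σx = 541.3, Σy = 395, Σx² = 43706.39, Σy² = 22556.92, Σxy = 30360.08
nΣxy − ΣxΣy = 212520.56 − 213813.5 = -1292.94
nΣx² − (Σx)² = 305944.73 − 293005.69 = 12939.04; nΣy² − (Σy)² = 157898.44 − 156025 = 1873.44
r = -1292.94 / √(12939.04 × 1873.44) = -1292.94 / 4923.4658 ≈ -0.263

-0.263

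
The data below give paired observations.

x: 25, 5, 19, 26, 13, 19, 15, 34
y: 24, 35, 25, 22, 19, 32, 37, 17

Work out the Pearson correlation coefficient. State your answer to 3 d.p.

-0.656

n = 8, Σx = 156, Σy = 211, Σx² = 3598, Σy² = 5953, Σxy = 3810
nΣxy − ΣxΣy = 30480 − 32916 = -2436
nΣx² − (Σx)² = 28784 − 24336 = 4448; nΣy² − (Σy)² = 47624 − 44521 = 3103
r = -2436 / √(4448 × 3103) = -2436 / 3715.1237 ≈ -0.656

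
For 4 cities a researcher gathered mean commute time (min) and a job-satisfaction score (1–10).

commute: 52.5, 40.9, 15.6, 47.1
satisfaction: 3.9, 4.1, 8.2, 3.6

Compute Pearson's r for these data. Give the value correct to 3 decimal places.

-0.965

n = 4, Σx = 156.1, Σy = 19.8, Σx² = 6890.83, Σy² = 112.22, Σxy = 669.92
nΣxy − ΣxΣy = 2679.68 − 3090.78 = -411.1
nΣx² − (Σx)² = 27563.32 − 24367.21 = 3196.11; nΣy² − (Σy)² = 448.88 − 392.04 = 56.84
r = -411.1 / √(3196.11 × 56.84) = -411.1 / 426.2240 ≈ -0.965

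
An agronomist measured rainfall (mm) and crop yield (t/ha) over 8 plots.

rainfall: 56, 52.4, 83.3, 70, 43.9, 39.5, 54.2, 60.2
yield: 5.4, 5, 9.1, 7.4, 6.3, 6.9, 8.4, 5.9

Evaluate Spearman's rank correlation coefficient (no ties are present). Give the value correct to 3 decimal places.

Rank rainfall: 5, 3, 8, 7, 2, 1, 4, 6
Rank yield: 2, 1, 8, 6, 4, 5, 7, 3
d = rank(rainfall) − rank(yield): 3, 2, 0, 1, -2, -4, -3, 3; Σd² = 52
ρ = 1 − 6Σd² / [n(n²−1)] = 1 − 6×52 / (8×63) = 1 − 312/504 ≈ 0.381

0.381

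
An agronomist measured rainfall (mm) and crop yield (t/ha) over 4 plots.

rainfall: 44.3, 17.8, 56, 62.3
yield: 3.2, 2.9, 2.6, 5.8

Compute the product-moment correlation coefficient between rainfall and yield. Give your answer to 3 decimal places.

0.534

n = 4, Σx = 180.4, Σy = 14.5, Σx² = 9296.62, Σy² = 59.05, Σxy = 700.32
nΣxy − ΣxΣy = 2801.28 − 2615.8 = 185.48
nΣx² − (Σx)² = 37186.48 − 32544.16 = 4642.32; nΣy² − (Σy)² = 236.2 − 210.25 = 25.95
r = 185.48 / √(4642.32 × 25.95) = 185.48 / 347.0853 ≈ 0.534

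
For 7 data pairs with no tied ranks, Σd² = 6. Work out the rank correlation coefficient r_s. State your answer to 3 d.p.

ρ = 1 − 6Σd² / [n(n²−1)] = 1 − 6×6 / (7×48)
  = 1 − 36/336 = 1 − 0.1071 ≈ 0.893

0.893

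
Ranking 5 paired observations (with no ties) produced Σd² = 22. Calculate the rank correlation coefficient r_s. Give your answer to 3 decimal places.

-0.100

ρ = 1 − 6Σd² / [n(n²−1)] = 1 − 6×22 / (5×24)
  = 1 − 132/120 = 1 − 1.1000 ≈ -0.100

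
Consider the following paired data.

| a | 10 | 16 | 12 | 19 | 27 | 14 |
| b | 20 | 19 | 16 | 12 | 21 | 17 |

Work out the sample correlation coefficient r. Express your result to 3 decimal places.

0.141

n = 6, Σa = 98, Σb = 105, Σa² = 1786, Σb² = 1891, Σab = 1729
nΣab − ΣaΣb = 10374 − 10290 = 84
nΣa² − (Σa)² = 10716 − 9604 = 1112; nΣb² − (Σb)² = 11346 − 11025 = 321
r = 84 / √(1112 × 321) = 84 / 597.4546 ≈ 0.141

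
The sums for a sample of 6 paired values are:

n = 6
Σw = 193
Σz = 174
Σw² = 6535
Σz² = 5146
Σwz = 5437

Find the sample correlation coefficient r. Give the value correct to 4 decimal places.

r = (nΣwz − ΣwΣz) / √[(nΣw² − (Σw)²)(nΣz² − (Σz)²)]
Numerator: 6×5437 − 193×174 = -960
Denominator: √[(39210 − 37249)(30876 − 30276)] = √[1961 × 600] = 1084.7119
r = -960 / 1084.7119 ≈ -0.8850

-0.8850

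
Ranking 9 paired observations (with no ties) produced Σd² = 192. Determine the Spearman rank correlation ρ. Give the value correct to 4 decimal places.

-0.6000

ρ = 1 − 6Σd² / [n(n²−1)] = 1 − 6×192 / (9×80)
  = 1 − 1152/720 = 1 − 1.60000 ≈ -0.6000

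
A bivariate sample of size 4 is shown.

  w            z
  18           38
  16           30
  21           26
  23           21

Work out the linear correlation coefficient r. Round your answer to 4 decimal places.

n = 4, Σw = 78, Σz = 115, Σw² = 1550, Σz² = 3461, Σwz = 2193
nΣwz − ΣwΣz = 8772 − 8970 = -198
nΣw² − (Σw)² = 6200 − 6084 = 116; nΣz² − (Σz)² = 13844 − 13225 = 619
r = -198 / √(116 × 619) = -198 / 267.9627 ≈ -0.7389

-0.7389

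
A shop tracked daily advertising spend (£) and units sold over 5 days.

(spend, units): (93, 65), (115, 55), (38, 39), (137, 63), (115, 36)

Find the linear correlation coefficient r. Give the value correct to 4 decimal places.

n = 5, Σx = 498, Σy = 258, Σx² = 55312, Σy² = 14036, Σxy = 26623
nΣxy − ΣxΣy = 133115 − 128484 = 4631
nΣx² − (Σx)² = 276560 − 248004 = 28556; nΣy² − (Σy)² = 70180 − 66564 = 3616
r = 4631 / √(28556 × 3616) = 4631 / 10161.6188 ≈ 0.4557

0.4557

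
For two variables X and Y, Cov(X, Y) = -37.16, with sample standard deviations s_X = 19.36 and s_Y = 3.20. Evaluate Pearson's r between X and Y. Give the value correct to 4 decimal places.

-0.5998

r = Cov(X,Y) / (s_X · s_Y) = -37.16 / (19.36 × 3.20)
  = -37.16 / 61.9520 ≈ -0.5998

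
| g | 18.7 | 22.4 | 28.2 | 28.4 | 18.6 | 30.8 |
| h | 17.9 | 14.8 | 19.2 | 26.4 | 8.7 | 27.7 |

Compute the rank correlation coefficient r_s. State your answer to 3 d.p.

0.943

Rank g: 2, 3, 4, 5, 1, 6
Rank h: 3, 2, 4, 5, 1, 6
d = rank(g) − rank(h): -1, 1, 0, 0, 0, 0; Σd² = 2
ρ = 1 − 6Σd² / [n(n²−1)] = 1 − 6×2 / (6×35) = 1 − 12/210 ≈ 0.943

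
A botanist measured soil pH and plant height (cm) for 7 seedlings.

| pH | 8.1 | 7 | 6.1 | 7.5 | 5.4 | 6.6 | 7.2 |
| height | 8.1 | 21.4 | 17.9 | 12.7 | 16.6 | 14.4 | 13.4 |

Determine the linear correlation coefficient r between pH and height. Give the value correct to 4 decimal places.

-0.6151

n = 7, Σx = 47.9, Σy = 104.5, Σx² = 332.63, Σy² = 1667.75, Σxy = 701.01
nΣxy − ΣxΣy = 4907.07 − 5005.55 = -98.48
nΣx² − (Σx)² = 2328.41 − 2294.41 = 34; nΣy² − (Σy)² = 11674.25 − 10920.25 = 754
r = -98.48 / √(34 × 754) = -98.48 / 160.1125 ≈ -0.6151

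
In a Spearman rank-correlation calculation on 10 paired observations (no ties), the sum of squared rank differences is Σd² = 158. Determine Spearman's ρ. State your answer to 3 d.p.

ρ = 1 − 6Σd² / [n(n²−1)] = 1 − 6×158 / (10×99)
  = 1 − 948/990 = 1 − 0.9576 ≈ 0.042

0.042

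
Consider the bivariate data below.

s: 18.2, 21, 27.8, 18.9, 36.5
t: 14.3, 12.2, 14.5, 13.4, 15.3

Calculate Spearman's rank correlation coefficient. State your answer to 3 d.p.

Rank s: 1, 3, 4, 2, 5
Rank t: 3, 1, 4, 2, 5
d = rank(s) − rank(t): -2, 2, 0, 0, 0; Σd² = 8
ρ = 1 − 6Σd² / [n(n²−1)] = 1 − 6×8 / (5×24) = 1 − 48/120 ≈ 0.600

0.600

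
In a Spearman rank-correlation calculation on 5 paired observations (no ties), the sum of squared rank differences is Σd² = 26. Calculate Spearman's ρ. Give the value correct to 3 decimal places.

ρ = 1 − 6Σd² / [n(n²−1)] = 1 − 6×26 / (5×24)
  = 1 − 156/120 = 1 − 1.3000 ≈ -0.300

-0.300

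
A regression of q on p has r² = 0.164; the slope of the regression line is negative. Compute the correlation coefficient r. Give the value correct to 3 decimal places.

|r| = √0.164 = 0.405
The association is negative, so r = −0.405.

-0.405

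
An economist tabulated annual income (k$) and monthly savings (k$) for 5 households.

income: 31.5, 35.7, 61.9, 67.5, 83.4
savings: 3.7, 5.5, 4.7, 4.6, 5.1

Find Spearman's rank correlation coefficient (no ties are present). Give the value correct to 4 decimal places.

Rank income: 1, 2, 3, 4, 5
Rank savings: 1, 5, 3, 2, 4
d = rank(income) − rank(savings): 0, -3, 0, 2, 1; Σd² = 14
ρ = 1 − 6Σd² / [n(n²−1)] = 1 − 6×14 / (5×24) = 1 − 84/120 ≈ 0.3000

0.3000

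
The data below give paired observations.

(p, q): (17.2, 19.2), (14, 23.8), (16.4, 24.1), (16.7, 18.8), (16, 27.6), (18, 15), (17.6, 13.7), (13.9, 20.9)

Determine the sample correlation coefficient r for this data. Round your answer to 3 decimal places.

-0.598

n = 8, Σp = 129.8, Σq = 163.1, Σp² = 2122.66, Σq² = 3480.59, Σpq = 2615.87
nΣpq − ΣpΣq = 20926.96 − 21170.38 = -243.42
nΣp² − (Σp)² = 16981.28 − 16848.04 = 133.24; nΣq² − (Σq)² = 27844.72 − 26601.61 = 1243.11
r = -243.42 / √(133.24 × 1243.11) = -243.42 / 406.9791 ≈ -0.598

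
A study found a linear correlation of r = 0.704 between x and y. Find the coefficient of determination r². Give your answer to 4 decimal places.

r² = (0.704)² = 0.4956

0.4956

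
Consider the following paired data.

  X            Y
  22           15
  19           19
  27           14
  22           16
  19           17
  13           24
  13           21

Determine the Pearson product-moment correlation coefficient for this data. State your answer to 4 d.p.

-0.9353

n = 7, ΣX = 135, ΣY = 126, ΣX² = 2757, ΣY² = 2344, ΣXY = 2329
nΣXY − ΣXΣY = 16303 − 17010 = -707
nΣX² − (ΣX)² = 19299 − 18225 = 1074; nΣY² − (ΣY)² = 16408 − 15876 = 532
r = -707 / √(1074 × 532) = -707 / 755.8889 ≈ -0.9353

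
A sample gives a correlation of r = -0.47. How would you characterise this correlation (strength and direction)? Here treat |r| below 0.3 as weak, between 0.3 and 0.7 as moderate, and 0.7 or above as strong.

r = -0.47 < 0 so the relationship is negative.
|r| = 0.47, which falls in the moderate range.

moderate negative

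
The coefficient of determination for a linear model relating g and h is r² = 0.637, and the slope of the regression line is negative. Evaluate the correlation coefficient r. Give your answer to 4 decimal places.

-0.7981

|r| = √0.637 = 0.7981
The association is negative, so r = −0.7981.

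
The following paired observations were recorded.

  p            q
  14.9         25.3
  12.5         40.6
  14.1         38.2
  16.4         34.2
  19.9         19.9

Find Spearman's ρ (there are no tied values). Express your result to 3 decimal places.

-0.900

Rank p: 3, 1, 2, 4, 5
Rank q: 2, 5, 4, 3, 1
d = rank(p) − rank(q): 1, -4, -2, 1, 4; Σd² = 38
ρ = 1 − 6Σd² / [n(n²−1)] = 1 − 6×38 / (5×24) = 1 − 228/120 ≈ -0.900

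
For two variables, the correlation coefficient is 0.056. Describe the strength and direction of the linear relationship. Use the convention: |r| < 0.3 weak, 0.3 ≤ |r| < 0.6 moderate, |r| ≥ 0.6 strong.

r = 0.056 > 0 so the relationship is positive.
|r| = 0.056, which falls in the weak range.

weak positive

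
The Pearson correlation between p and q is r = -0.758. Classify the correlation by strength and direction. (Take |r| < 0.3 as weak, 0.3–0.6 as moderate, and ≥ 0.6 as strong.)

strong negative

r = -0.758 < 0 so the relationship is negative.
|r| = 0.758, which falls in the strong range.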